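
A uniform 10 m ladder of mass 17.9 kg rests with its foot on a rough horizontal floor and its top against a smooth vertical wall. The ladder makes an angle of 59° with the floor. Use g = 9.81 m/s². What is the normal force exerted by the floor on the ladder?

ΣF_y = 0: N_floor = 17.9×9.81 = 175.6 N.

N_floor ≈ 176 N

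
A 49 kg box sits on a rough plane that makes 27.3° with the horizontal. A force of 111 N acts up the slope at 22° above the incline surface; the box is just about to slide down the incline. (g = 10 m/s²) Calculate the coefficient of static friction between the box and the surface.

μ ≈ 0.309

On the verge of sliding down the incline, friction is at its maximum μN and acts up the slope.
Perpendicular to incline: N = W cos 27.3° − P sin 22° = 435.4 − 41.58 = 393.8 N.
Along incline: P cos 22° + μN = W sin 27.3° → μ = (W sin 27.3° − P cos 22°) / N = 0.3093.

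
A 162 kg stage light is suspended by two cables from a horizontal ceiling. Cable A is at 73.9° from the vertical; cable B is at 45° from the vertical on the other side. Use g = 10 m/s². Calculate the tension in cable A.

Angles from the horizontal: cable A is 90° − 73.9° = 16.1°, cable B is 90° − 45° = 45°.
Weight W = 162 × 10 = 1620 N acts straight down.
Horizontal: T_A cos 16.1° = T_B cos 45°  →  T_B = 1.359 T_A.
Vertical: T_A sin 16.1° + T_B sin 45° = 1620.
Substituting the horizontal relation into the vertical equation gives 1.238 T_A = 1620, so T_A = 1308 N.

T_A ≈ 1310 N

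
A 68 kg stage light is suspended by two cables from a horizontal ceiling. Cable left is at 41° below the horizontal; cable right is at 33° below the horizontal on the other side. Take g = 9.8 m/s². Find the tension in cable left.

T_left ≈ 581 N

Weight W = 68 × 9.8 = 666.4 N acts straight down.
Horizontal: T_left cos 41° = T_right cos 33°  →  T_right = 0.8999 T_left.
Vertical: T_left sin 41° + T_right sin 33° = 666.4.
Substituting the horizontal relation into the vertical equation gives 1.146 T_left = 666.4, so T_left = 581.4 N.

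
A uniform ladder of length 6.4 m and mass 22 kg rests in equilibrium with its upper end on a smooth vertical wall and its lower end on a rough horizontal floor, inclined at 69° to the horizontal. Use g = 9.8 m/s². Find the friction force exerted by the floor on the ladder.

Torques about the foot: N_wall · 6.4 sin 69° = 22×9.8×3.2 cos 69° → N_wall = 41.381 N.
ΣF_x = 0: f_floor = N_wall = 41.381 N.

f ≈ 41.4 N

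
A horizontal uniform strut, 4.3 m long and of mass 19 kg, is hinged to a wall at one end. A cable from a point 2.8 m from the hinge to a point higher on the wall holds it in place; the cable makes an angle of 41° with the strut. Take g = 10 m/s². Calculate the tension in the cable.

T ≈ 222 N

Take torques about the hinge: T sin 41° · 2.8 = 19×10×2.15 = 408.5 N·m.
So T = 408.5 / (0.6561 × 2.8) = 222.38 N.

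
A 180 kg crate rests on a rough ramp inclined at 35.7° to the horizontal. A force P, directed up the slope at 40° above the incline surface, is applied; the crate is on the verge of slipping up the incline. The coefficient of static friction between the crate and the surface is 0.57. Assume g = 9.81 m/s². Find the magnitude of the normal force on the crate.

N ≈ 385 N

On the verge of sliding up the incline, friction equals μN and acts down the slope.
Perpendicular: N + P sin 40° = W cos 35.7° = 1434 N.
Along incline: P cos 40° = W sin 35.7° + μN  with W sin 35.7° = 1030 N.
Solving the pair for P and N: P = 1632 N, N = 385.1 N (and f = μN = 219.5 N).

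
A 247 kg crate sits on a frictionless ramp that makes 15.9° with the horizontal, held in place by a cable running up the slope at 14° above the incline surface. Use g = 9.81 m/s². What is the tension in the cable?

Take axes along and perpendicular to the incline. Weight components: W sin 15.9° = 663.8 N down-slope, W cos 15.9° = 2330 N into the surface.
Along incline: T cos 14° = W sin 15.9° → T = 684.1 N.
Perpendicular: N = W cos 15.9° − T sin 14° = 2165 N.

T ≈ 684 N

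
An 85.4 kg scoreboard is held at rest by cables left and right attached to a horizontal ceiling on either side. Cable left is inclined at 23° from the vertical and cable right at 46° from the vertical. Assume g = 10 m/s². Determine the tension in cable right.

Angles from the horizontal: cable left is 90° − 23° = 67°, cable right is 90° − 46° = 44°.
Weight W = 85.4 × 10 = 854 N acts straight down.
Horizontal: T_left cos 67° = T_right cos 44°  →  T_left = 1.841 T_right.
Vertical: T_left sin 67° + T_right sin 44° = 854.
Substituting the horizontal relation into the vertical equation gives 2.389 T_right = 854, so T_right = 357.4 N.

T_right ≈ 357 N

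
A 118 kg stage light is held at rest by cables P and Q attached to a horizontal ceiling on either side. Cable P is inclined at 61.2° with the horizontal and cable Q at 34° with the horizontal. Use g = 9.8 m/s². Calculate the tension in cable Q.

T_Q ≈ 559 N

Weight W = 118 × 9.8 = 1156 N acts straight down.
Horizontal: T_P cos 61.2° = T_Q cos 34°  →  T_P = 1.721 T_Q.
Vertical: T_P sin 61.2° + T_Q sin 34° = 1156.
Substituting the horizontal relation into the vertical equation gives 2.067 T_Q = 1156, so T_Q = 559.4 N.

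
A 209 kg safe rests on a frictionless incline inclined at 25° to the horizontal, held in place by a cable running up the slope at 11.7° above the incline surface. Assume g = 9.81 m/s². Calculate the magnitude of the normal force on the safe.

N ≈ 1680 N

Take axes along and perpendicular to the incline. Weight components: W sin 25° = 866.5 N down-slope, W cos 25° = 1858 N into the surface.
Along incline: T cos 11.7° = W sin 25° → T = 884.9 N.
Perpendicular: N = W cos 25° − T sin 11.7° = 1679 N.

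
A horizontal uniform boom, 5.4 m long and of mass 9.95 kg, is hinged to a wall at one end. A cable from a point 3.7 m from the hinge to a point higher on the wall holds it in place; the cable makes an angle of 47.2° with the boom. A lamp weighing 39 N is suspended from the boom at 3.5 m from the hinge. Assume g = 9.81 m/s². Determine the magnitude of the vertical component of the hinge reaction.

|H_y| ≈ 28.5 N

Take torques about the hinge: T sin 47.2° · 3.7 = 9.95×9.81×2.7 + 39×3.5 = 400.05 N·m.
So T = 400.05 / (0.7337 × 3.7) = 147.36 N.
ΣF_y = 0: H_y = (9.95×9.81 + 39) − T sin 47.2° = 136.61 − 108.12 = 28.489 N.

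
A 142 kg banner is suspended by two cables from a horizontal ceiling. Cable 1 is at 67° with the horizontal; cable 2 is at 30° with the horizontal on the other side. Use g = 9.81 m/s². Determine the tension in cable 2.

T_2 ≈ 548 N

Weight W = 142 × 9.81 = 1393 N acts straight down.
Horizontal: T_1 cos 67° = T_2 cos 30°  →  T_1 = 2.216 T_2.
Vertical: T_1 sin 67° + T_2 sin 30° = 1393.
Substituting the horizontal relation into the vertical equation gives 2.54 T_2 = 1393, so T_2 = 548.4 N.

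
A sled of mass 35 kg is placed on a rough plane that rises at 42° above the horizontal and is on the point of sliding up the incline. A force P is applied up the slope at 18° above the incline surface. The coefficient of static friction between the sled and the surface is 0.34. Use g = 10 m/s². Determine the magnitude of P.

P ≈ 305 N

On the verge of sliding up the incline, friction equals μN and acts down the slope.
Perpendicular: N + P sin 18° = W cos 42° = 260.1 N.
Along incline: P cos 18° = W sin 42° + μN  with W sin 42° = 234.2 N.
Solving the pair for P and N: P = 305.5 N, N = 165.7 N (and f = μN = 56.34 N).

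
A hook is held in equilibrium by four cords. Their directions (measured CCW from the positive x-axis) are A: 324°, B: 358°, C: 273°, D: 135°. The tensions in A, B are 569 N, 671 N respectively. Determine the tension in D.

T_D ≈ 1660 N

Resolve: ΣF_x = 569 cos 324° + 671 cos 358° + T_C cos 273° + T_D cos 135° = 0.
        ΣF_y = 569 sin 324° + 671 sin 358° + T_C sin 273° + T_D sin 135° = 0.
The known terms sum to (1131, -357.9) N, so 0.0523 T_C − 0.7071 T_D = -1131 and -0.9986 T_C + 0.7071 T_D = 357.9.
Solving simultaneously: T_C = 816.9 N, T_D = 1660 N.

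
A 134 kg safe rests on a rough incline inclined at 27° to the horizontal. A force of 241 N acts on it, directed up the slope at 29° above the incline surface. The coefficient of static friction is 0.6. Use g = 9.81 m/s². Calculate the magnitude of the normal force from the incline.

N ≈ 1050 N

Axes along / perpendicular to the incline. W sin 27° = 596.8 N down-slope; W cos 27° = 1171 N into the surface.
Perpendicular: N = W cos 27° − P sin 29° = 1171 − 116.8 = 1054 N.
Along incline: P cos 29° + f = W sin 27° (friction acts up-slope) → f = 596.8 − 210.8 = 386 N.
|f| = 386 N ≤ μN = 632.7 N, so the safe is indeed static.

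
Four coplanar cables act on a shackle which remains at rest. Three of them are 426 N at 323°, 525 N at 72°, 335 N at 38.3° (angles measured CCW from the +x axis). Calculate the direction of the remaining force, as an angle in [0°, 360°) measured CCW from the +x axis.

Sum the known components: ΣF_x = 765.4 N, ΣF_y = 450.6 N.
For equilibrium the remaining force must supply (−ΣF_x, −ΣF_y) = (-765.4, -450.6) N.
Magnitude = √((-765.4)² + (-450.6)²) = 888.1 N; direction = atan2(-450.6, -765.4) = 210.5°.

θ ≈ 210°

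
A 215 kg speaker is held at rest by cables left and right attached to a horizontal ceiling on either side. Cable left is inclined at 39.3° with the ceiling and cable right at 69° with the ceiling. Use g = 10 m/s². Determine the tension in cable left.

Weight W = 215 × 10 = 2150 N acts straight down.
Horizontal: T_left cos 39.3° = T_right cos 69°  →  T_right = 2.159 T_left.
Vertical: T_left sin 39.3° + T_right sin 69° = 2150.
Substituting the horizontal relation into the vertical equation gives 2.649 T_left = 2150, so T_left = 811.5 N.

T_left ≈ 812 N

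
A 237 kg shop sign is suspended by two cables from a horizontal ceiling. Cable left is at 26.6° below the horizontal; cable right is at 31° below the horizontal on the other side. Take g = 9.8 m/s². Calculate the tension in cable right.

Weight W = 237 × 9.8 = 2323 N acts straight down.
Horizontal: T_left cos 26.6° = T_right cos 31°  →  T_left = 0.9586 T_right.
Vertical: T_left sin 26.6° + T_right sin 31° = 2323.
Substituting the horizontal relation into the vertical equation gives 0.9443 T_right = 2323, so T_right = 2460 N.

T_right ≈ 2460 N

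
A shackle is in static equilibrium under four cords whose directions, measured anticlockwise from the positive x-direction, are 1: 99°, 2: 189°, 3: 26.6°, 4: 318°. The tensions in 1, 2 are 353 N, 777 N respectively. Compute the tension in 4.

T_4 ≈ 614 N

Resolve: ΣF_x = 353 cos 99° + 777 cos 189° + T_3 cos 26.6° + T_4 cos 318° = 0.
        ΣF_y = 353 sin 99° + 777 sin 189° + T_3 sin 26.6° + T_4 sin 318° = 0.
The known terms sum to (-822.7, 227.1) N, so 0.8942 T_3 + 0.7431 T_4 = 822.7 and 0.4478 T_3 − 0.6691 T_4 = -227.1.
Solving simultaneously: T_3 = 410 N, T_4 = 613.7 N.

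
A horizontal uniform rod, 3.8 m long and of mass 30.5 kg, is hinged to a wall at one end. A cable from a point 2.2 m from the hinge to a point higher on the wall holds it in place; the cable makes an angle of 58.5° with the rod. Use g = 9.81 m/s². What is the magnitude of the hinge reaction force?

Take torques about the hinge: T sin 58.5° · 2.2 = 30.5×9.81×1.9 = 568.49 N·m.
So T = 568.49 / (0.8526 × 2.2) = 303.06 N.
ΣF_x = 0: H_x = T cos 58.5° = 158.35 N.
ΣF_y = 0: H_y = (30.5×9.81) − T sin 58.5° = 299.21 − 258.4 = 40.801 N.
|H| = √(H_x² + H_y²) = √((158.35)² + (40.801)²) = 163.52 N.

|H| ≈ 164 N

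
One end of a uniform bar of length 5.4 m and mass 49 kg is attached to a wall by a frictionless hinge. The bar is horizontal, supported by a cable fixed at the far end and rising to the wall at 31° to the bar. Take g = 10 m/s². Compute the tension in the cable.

Take torques about the hinge: T sin 31° · 5.4 = 49×10×2.7 = 1323 N·m.
So T = 1323 / (0.5150 × 5.4) = 475.69 N.

T ≈ 476 N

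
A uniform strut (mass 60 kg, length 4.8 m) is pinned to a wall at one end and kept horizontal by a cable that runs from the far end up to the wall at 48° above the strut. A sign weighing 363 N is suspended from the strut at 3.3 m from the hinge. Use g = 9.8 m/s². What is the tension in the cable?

Take torques about the hinge: T sin 48° · 4.8 = 60×9.8×2.4 + 363×3.3 = 2609.1 N·m.
So T = 2609.1 / (0.7431 × 4.8) = 731.44 N.

T ≈ 731 N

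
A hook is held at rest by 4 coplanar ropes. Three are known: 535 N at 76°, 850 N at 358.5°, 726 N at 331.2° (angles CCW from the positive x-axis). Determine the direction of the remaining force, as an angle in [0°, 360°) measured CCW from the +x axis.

Sum the known components: ΣF_x = 1615 N, ΣF_y = 147.1 N.
For equilibrium the remaining force must supply (−ΣF_x, −ΣF_y) = (-1615, -147.1) N.
Magnitude = √((-1615)² + (-147.1)²) = 1622 N; direction = atan2(-147.1, -1615) = 185.2°.

θ ≈ 185°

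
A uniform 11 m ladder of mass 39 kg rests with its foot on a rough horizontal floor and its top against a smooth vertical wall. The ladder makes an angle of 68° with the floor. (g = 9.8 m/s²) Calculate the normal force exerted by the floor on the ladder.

ΣF_y = 0: N_floor = 39×9.8 = 382.2 N.

N_floor ≈ 382 N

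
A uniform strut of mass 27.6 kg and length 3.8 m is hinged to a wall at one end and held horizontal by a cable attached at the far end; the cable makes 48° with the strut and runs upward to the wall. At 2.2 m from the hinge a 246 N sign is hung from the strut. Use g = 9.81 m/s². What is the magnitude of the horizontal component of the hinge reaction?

Take torques about the hinge: T sin 48° · 3.8 = 27.6×9.81×1.9 + 246×2.2 = 1055.6 N·m.
So T = 1055.6 / (0.7431 × 3.8) = 373.82 N.
ΣF_x = 0: H_x = T cos 48° = 250.13 N.

H_x ≈ 250 N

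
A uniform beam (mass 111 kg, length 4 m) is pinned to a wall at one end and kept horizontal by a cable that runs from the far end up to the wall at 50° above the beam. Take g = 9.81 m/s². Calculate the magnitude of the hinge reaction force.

|H| ≈ 711 N

Take torques about the hinge: T sin 50° · 4 = 111×9.81×2 = 2177.8 N·m.
So T = 2177.8 / (0.7660 × 4) = 710.74 N.
ΣF_x = 0: H_x = T cos 50° = 456.85 N.
ΣF_y = 0: H_y = (111×9.81) − T sin 50° = 1088.9 − 544.46 = 544.46 N.
|H| = √(H_x² + H_y²) = √((456.85)² + (544.46)²) = 710.74 N.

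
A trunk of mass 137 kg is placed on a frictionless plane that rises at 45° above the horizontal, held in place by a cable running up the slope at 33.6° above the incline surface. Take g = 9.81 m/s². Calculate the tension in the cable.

T ≈ 1140 N

Take axes along and perpendicular to the incline. Weight components: W sin 45° = 950.3 N down-slope, W cos 45° = 950.3 N into the surface.
Along incline: T cos 33.6° = W sin 45° → T = 1141 N.
Perpendicular: N = W cos 45° − T sin 33.6° = 318.9 N.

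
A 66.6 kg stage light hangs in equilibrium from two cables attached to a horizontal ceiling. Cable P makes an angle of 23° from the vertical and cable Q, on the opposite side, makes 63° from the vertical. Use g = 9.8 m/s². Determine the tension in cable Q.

Angles from the horizontal: cable P is 90° − 23° = 67°, cable Q is 90° − 63° = 27°.
Weight W = 66.6 × 9.8 = 652.7 N acts straight down.
Horizontal: T_P cos 67° = T_Q cos 27°  →  T_P = 2.28 T_Q.
Vertical: T_P sin 67° + T_Q sin 27° = 652.7.
Substituting the horizontal relation into the vertical equation gives 2.553 T_Q = 652.7, so T_Q = 255.6 N.

T_Q ≈ 256 N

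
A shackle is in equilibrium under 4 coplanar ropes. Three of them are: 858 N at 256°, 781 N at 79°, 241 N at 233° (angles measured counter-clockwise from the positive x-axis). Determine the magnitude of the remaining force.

Sum the known components: ΣF_x = -203.6 N, ΣF_y = -258.3 N.
For equilibrium the remaining force must supply (−ΣF_x, −ΣF_y) = (203.6, 258.3) N.
Magnitude = √((203.6)² + (258.3)²) = 328.9 N; direction = atan2(258.3, 203.6) = 51.8°.

F ≈ 329 N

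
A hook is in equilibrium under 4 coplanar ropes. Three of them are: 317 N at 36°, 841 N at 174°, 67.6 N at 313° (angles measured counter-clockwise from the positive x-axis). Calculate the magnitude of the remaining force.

Sum the known components: ΣF_x = -533.8 N, ΣF_y = 224.8 N.
For equilibrium the remaining force must supply (−ΣF_x, −ΣF_y) = (533.8, -224.8) N.
Magnitude = √((533.8)² + (-224.8)²) = 579.2 N; direction = atan2(-224.8, 533.8) = 337.2°.

F ≈ 579 N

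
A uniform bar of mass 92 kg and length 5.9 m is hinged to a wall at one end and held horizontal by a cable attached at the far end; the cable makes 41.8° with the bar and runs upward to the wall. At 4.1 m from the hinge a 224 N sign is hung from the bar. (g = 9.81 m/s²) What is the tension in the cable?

Take torques about the hinge: T sin 41.8° · 5.9 = 92×9.81×2.95 + 224×4.1 = 3580.8 N·m.
So T = 3580.8 / (0.6665 × 5.9) = 910.56 N.

T ≈ 911 N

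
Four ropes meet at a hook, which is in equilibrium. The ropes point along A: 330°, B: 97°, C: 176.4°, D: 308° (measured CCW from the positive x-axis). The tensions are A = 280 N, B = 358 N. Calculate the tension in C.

Resolve: ΣF_x = 280 cos 330° + 358 cos 97° + T_C cos 176.4° + T_D cos 308° = 0.
        ΣF_y = 280 sin 330° + 358 sin 97° + T_C sin 176.4° + T_D sin 308° = 0.
The known terms sum to (198.9, 215.3) N, so -0.9980 T_C + 0.6157 T_D = -198.9 and 0.0628 T_C − 0.7880 T_D = -215.3.
Solving simultaneously: T_C = 386.8 N, T_D = 304.1 N.

T_C ≈ 387 N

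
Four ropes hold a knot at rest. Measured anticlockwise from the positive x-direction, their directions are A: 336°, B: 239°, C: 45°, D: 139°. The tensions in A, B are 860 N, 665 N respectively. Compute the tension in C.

Resolve: ΣF_x = 860 cos 336° + 665 cos 239° + T_C cos 45° + T_D cos 139° = 0.
        ΣF_y = 860 sin 336° + 665 sin 239° + T_C sin 45° + T_D sin 139° = 0.
The known terms sum to (443.1, -919.8) N, so 0.7071 T_C − 0.7547 T_D = -443.1 and 0.7071 T_C + 0.6561 T_D = 919.8.
Solving simultaneously: T_C = 404.4 N, T_D = 966.1 N.

T_C ≈ 404 N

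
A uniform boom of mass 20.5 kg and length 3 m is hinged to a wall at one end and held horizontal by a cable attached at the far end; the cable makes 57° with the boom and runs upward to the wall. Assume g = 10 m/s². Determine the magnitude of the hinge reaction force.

|H| ≈ 122 N

Take torques about the hinge: T sin 57° · 3 = 20.5×10×1.5 = 307.5 N·m.
So T = 307.5 / (0.8387 × 3) = 122.22 N.
ΣF_x = 0: H_x = T cos 57° = 66.564 N.
ΣF_y = 0: H_y = (20.5×10) − T sin 57° = 205 − 102.5 = 102.5 N.
|H| = √(H_x² + H_y²) = √((66.564)² + (102.5)²) = 122.22 N.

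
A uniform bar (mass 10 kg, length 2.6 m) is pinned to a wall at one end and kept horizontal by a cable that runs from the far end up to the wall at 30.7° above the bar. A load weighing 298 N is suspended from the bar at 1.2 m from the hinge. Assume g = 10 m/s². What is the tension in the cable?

T ≈ 367 N

Take torques about the hinge: T sin 30.7° · 2.6 = 10×10×1.3 + 298×1.2 = 487.6 N·m.
So T = 487.6 / (0.5105 × 2.6) = 367.33 N.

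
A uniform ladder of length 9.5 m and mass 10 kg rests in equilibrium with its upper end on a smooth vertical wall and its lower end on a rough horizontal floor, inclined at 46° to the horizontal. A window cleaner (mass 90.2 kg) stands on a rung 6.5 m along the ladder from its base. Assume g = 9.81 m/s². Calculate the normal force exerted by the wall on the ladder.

N_wall ≈ 632 N

Torques about the foot: N_wall · 9.5 sin 46° = 10×9.81×4.75 cos 46° + 90.2×9.81×6.5 cos 46° → N_wall = 632.03 N.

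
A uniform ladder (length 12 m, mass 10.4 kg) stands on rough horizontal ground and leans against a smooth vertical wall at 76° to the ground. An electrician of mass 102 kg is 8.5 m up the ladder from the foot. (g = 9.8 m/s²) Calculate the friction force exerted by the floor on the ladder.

f ≈ 189 N

Torques about the foot: N_wall · 12 sin 76° = 10.4×9.8×6 cos 76° + 102×9.8×8.5 cos 76° → N_wall = 189.24 N.
ΣF_x = 0: f_floor = N_wall = 189.24 N.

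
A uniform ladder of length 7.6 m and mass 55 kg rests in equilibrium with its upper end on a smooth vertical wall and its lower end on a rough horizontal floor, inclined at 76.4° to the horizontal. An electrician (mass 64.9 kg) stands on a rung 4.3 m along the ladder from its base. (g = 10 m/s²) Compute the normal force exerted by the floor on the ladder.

ΣF_y = 0: N_floor = 55×10 + 64.9×10 = 1199 N.

N_floor ≈ 1200 N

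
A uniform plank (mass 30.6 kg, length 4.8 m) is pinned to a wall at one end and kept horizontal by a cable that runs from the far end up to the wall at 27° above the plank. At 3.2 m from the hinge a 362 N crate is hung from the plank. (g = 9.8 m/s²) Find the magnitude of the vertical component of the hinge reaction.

Take torques about the hinge: T sin 27° · 4.8 = 30.6×9.8×2.4 + 362×3.2 = 1878.1 N·m.
So T = 1878.1 / (0.4540 × 4.8) = 861.85 N.
ΣF_y = 0: H_y = (30.6×9.8 + 362) − T sin 27° = 661.88 − 391.27 = 270.61 N.

|H_y| ≈ 271 N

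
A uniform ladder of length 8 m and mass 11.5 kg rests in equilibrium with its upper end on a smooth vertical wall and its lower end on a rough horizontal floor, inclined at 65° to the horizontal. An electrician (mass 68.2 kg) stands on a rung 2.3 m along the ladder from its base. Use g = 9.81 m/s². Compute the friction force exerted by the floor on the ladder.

Torques about the foot: N_wall · 8 sin 65° = 11.5×9.81×4 cos 65° + 68.2×9.81×2.3 cos 65° → N_wall = 116 N.
ΣF_x = 0: f_floor = N_wall = 116 N.

f ≈ 116 N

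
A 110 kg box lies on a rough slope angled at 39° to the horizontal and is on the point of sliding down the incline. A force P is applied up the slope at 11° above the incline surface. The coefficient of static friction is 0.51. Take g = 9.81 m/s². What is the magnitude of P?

P ≈ 284 N

On the verge of sliding down the incline, friction equals μN and acts up the slope.
Perpendicular: N + P sin 11° = W cos 39° = 838.6 N.
Along incline: P cos 11° + μN = W sin 39° with W sin 39° = 679.1 N.
Solving the pair for P and N: P = 284.3 N, N = 784.4 N (and f = μN = 400 N).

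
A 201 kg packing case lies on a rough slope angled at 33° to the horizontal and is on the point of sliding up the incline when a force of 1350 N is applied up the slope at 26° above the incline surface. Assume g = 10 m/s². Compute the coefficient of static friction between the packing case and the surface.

μ ≈ 0.108

On the verge of sliding up the incline, friction is at its maximum μN and acts down the slope.
Perpendicular to incline: N = W cos 33° − P sin 26° = 1686 − 591.8 = 1094 N.
Along incline: P cos 26° − μN = W sin 33° → μ = −(W sin 33° − P cos 26°) / N = 0.1085.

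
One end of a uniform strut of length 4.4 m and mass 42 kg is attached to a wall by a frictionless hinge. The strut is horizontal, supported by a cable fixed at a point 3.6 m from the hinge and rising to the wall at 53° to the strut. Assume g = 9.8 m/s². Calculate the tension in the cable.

T ≈ 315 N

Take torques about the hinge: T sin 53° · 3.6 = 42×9.8×2.2 = 905.52 N·m.
So T = 905.52 / (0.7986 × 3.6) = 314.95 N.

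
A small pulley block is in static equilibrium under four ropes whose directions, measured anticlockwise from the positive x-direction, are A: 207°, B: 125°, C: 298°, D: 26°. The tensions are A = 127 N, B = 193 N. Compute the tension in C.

T_C ≈ 189 N

Resolve: ΣF_x = 127 cos 207° + 193 cos 125° + T_C cos 298° + T_D cos 26° = 0.
        ΣF_y = 127 sin 207° + 193 sin 125° + T_C sin 298° + T_D sin 26° = 0.
The known terms sum to (-223.9, 100.4) N, so 0.4695 T_C + 0.8988 T_D = 223.9 and -0.8829 T_C + 0.4384 T_D = -100.4.
Solving simultaneously: T_C = 188.5 N, T_D = 150.6 N.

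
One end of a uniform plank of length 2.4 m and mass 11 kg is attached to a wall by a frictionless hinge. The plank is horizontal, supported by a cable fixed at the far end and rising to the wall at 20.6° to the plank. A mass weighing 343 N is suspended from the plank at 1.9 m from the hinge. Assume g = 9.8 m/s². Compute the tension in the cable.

Take torques about the hinge: T sin 20.6° · 2.4 = 11×9.8×1.2 + 343×1.9 = 781.06 N·m.
So T = 781.06 / (0.3518 × 2.4) = 924.97 N.

T ≈ 925 N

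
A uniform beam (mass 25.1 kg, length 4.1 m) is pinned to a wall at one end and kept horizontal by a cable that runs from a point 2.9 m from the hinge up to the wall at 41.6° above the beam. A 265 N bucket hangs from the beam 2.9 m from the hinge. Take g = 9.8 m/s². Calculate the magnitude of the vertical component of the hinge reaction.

Take torques about the hinge: T sin 41.6° · 2.9 = 25.1×9.8×2.05 + 265×2.9 = 1272.8 N·m.
So T = 1272.8 / (0.6639 × 2.9) = 661.04 N.
ΣF_y = 0: H_y = (25.1×9.8 + 265) − T sin 41.6° = 510.98 − 438.88 = 72.098 N.

|H_y| ≈ 72.1 N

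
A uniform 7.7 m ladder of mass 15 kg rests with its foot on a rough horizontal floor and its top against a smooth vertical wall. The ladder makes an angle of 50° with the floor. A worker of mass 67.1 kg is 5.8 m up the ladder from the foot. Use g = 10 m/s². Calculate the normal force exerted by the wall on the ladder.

Torques about the foot: N_wall · 7.7 sin 50° = 15×10×3.85 cos 50° + 67.1×10×5.8 cos 50° → N_wall = 487.04 N.

N_wall ≈ 487 N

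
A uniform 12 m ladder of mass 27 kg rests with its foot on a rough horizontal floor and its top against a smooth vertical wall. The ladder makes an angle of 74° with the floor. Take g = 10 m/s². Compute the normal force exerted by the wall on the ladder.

N_wall ≈ 38.7 N

Torques about the foot: N_wall · 12 sin 74° = 27×10×6 cos 74° → N_wall = 38.711 N.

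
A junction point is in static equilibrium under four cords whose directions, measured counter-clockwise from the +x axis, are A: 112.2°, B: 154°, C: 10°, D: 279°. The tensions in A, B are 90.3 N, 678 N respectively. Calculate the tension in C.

T_C ≈ 576 N

Resolve: ΣF_x = 90.3 cos 112.2° + 678 cos 154° + T_C cos 10° + T_D cos 279° = 0.
        ΣF_y = 90.3 sin 112.2° + 678 sin 154° + T_C sin 10° + T_D sin 279° = 0.
The known terms sum to (-643.5, 380.8) N, so 0.9848 T_C + 0.1564 T_D = 643.5 and 0.1736 T_C − 0.9877 T_D = -380.8.
Solving simultaneously: T_C = 576.1 N, T_D = 486.9 N.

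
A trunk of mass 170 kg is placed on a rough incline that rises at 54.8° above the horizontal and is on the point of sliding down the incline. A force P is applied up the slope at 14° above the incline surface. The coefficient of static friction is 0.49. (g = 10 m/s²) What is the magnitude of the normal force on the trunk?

N ≈ 722 N

On the verge of sliding down the incline, friction equals μN and acts up the slope.
Perpendicular: N + P sin 14° = W cos 54.8° = 979.9 N.
Along incline: P cos 14° + μN = W sin 54.8° with W sin 54.8° = 1389 N.
Solving the pair for P and N: P = 1067 N, N = 721.8 N (and f = μN = 353.7 N).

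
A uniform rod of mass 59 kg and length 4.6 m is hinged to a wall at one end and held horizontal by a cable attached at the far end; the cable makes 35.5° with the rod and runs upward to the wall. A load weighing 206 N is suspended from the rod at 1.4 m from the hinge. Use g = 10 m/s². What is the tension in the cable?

Take torques about the hinge: T sin 35.5° · 4.6 = 59×10×2.3 + 206×1.4 = 1645.4 N·m.
So T = 1645.4 / (0.5807 × 4.6) = 615.97 N.

T ≈ 616 N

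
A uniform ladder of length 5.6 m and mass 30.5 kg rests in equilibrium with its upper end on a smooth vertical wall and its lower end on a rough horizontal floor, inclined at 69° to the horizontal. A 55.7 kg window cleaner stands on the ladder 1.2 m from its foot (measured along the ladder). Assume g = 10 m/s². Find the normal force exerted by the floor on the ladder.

N_floor ≈ 862 N

ΣF_y = 0: N_floor = 30.5×10 + 55.7×10 = 862 N.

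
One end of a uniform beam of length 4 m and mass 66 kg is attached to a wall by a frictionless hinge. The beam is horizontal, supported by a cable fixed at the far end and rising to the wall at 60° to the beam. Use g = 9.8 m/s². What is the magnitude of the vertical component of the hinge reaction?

|H_y| ≈ 323 N

Take torques about the hinge: T sin 60° · 4 = 66×9.8×2 = 1293.6 N·m.
So T = 1293.6 / (0.8660 × 4) = 373.43 N.
ΣF_y = 0: H_y = (66×9.8) − T sin 60° = 646.8 − 323.4 = 323.4 N.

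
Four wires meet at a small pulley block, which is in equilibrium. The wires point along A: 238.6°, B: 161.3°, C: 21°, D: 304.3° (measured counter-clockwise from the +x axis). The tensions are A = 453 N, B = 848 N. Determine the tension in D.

T_D ≈ 273 N

Resolve: ΣF_x = 453 cos 238.6° + 848 cos 161.3° + T_C cos 21° + T_D cos 304.3° = 0.
        ΣF_y = 453 sin 238.6° + 848 sin 161.3° + T_C sin 21° + T_D sin 304.3° = 0.
The known terms sum to (-1039, -114.8) N, so 0.9336 T_C + 0.5635 T_D = 1039 and 0.3584 T_C − 0.8261 T_D = 114.8.
Solving simultaneously: T_C = 948.6 N, T_D = 272.6 N.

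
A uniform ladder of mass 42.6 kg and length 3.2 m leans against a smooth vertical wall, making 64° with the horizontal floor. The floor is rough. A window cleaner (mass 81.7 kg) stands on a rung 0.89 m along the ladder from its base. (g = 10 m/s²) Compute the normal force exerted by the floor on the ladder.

ΣF_y = 0: N_floor = 42.6×10 + 81.7×10 = 1243 N.

N_floor ≈ 1240 N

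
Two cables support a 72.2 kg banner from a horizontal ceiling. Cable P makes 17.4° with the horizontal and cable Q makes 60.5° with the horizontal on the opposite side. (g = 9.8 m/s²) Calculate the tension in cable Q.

T_Q ≈ 691 N

Weight W = 72.2 × 9.8 = 707.6 N acts straight down.
Horizontal: T_P cos 17.4° = T_Q cos 60.5°  →  T_P = 0.516 T_Q.
Vertical: T_P sin 17.4° + T_Q sin 60.5° = 707.6.
Substituting the horizontal relation into the vertical equation gives 1.025 T_Q = 707.6, so T_Q = 690.5 N.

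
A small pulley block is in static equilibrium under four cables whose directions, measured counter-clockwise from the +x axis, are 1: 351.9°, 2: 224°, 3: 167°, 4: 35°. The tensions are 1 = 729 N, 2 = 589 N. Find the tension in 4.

T_4 ≈ 581 N

Resolve: ΣF_x = 729 cos 351.9° + 589 cos 224° + T_3 cos 167° + T_4 cos 35° = 0.
        ΣF_y = 729 sin 351.9° + 589 sin 224° + T_3 sin 167° + T_4 sin 35° = 0.
The known terms sum to (298, -511.9) N, so -0.9744 T_3 + 0.8192 T_4 = -298 and 0.2250 T_3 + 0.5736 T_4 = 511.9.
Solving simultaneously: T_3 = 794.3 N, T_4 = 580.9 N.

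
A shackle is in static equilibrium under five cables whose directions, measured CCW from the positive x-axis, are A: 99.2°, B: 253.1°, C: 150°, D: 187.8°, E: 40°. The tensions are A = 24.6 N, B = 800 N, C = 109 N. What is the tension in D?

Resolve: ΣF_x = 24.6 cos 99.2° + 800 cos 253.1° + 109 cos 150° + T_D cos 187.8° + T_E cos 40° = 0.
        ΣF_y = 24.6 sin 99.2° + 800 sin 253.1° + 109 sin 150° + T_D sin 187.8° + T_E sin 40° = 0.
The known terms sum to (-330.9, -686.7) N, so -0.9907 T_D + 0.7660 T_E = 330.9 and -0.1357 T_D + 0.6428 T_E = 686.7.
Solving simultaneously: T_D = 588 N, T_E = 1192 N.

T_D ≈ 588 N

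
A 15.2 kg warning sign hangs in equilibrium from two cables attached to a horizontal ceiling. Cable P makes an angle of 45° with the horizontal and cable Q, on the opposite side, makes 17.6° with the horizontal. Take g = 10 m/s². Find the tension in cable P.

T_P ≈ 163 N

Weight W = 15.2 × 10 = 152 N acts straight down.
Horizontal: T_P cos 45° = T_Q cos 17.6°  →  T_Q = 0.7418 T_P.
Vertical: T_P sin 45° + T_Q sin 17.6° = 152.
Substituting the horizontal relation into the vertical equation gives 0.9314 T_P = 152, so T_P = 163.2 N.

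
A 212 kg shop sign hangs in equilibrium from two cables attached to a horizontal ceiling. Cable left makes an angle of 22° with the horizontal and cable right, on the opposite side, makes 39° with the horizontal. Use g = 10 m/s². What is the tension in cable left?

T_left ≈ 1880 N

Weight W = 212 × 10 = 2120 N acts straight down.
Horizontal: T_left cos 22° = T_right cos 39°  →  T_right = 1.193 T_left.
Vertical: T_left sin 22° + T_right sin 39° = 2120.
Substituting the horizontal relation into the vertical equation gives 1.125 T_left = 2120, so T_left = 1884 N.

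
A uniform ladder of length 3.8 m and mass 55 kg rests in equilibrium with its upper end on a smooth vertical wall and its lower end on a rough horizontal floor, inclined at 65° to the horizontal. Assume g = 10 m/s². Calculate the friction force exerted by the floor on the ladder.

f ≈ 128 N

Torques about the foot: N_wall · 3.8 sin 65° = 55×10×1.9 cos 65° → N_wall = 128.23 N.
ΣF_x = 0: f_floor = N_wall = 128.23 N.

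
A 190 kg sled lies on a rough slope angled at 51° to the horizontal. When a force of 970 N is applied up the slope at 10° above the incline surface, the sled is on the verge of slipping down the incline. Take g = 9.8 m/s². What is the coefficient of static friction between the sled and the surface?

On the verge of sliding down the incline, friction is at its maximum μN and acts up the slope.
Perpendicular to incline: N = W cos 51° − P sin 10° = 1172 − 168.4 = 1003 N.
Along incline: P cos 10° + μN = W sin 51° → μ = (W sin 51° − P cos 10°) / N = 0.4901.

μ ≈ 0.490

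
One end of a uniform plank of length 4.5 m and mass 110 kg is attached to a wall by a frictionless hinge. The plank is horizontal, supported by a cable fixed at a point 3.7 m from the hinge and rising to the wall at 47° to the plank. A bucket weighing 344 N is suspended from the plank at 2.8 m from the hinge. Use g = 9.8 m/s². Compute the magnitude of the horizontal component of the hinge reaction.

Take torques about the hinge: T sin 47° · 3.7 = 110×9.8×2.25 + 344×2.8 = 3388.7 N·m.
So T = 3388.7 / (0.7314 × 3.7) = 1252.3 N.
ΣF_x = 0: H_x = T cos 47° = 854.06 N.

H_x ≈ 854 N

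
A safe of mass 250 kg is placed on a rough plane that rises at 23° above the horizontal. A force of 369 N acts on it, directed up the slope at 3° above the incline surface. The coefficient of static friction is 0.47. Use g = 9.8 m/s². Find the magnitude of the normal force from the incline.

N ≈ 2240 N

Axes along / perpendicular to the incline. W sin 23° = 957.3 N down-slope; W cos 23° = 2255 N into the surface.
Perpendicular: N = W cos 23° − P sin 3° = 2255 − 19.31 = 2236 N.
Along incline: P cos 3° + f = W sin 23° (friction acts up-slope) → f = 957.3 − 368.5 = 588.8 N.
|f| = 588.8 N ≤ μN = 1051 N, so the safe is indeed static.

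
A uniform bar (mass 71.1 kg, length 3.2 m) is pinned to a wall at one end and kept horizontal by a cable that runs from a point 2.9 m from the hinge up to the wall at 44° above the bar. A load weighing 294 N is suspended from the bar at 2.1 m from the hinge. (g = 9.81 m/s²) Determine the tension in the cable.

T ≈ 860 N

Take torques about the hinge: T sin 44° · 2.9 = 71.1×9.81×1.6 + 294×2.1 = 1733.4 N·m.
So T = 1733.4 / (0.6947 × 2.9) = 860.45 N.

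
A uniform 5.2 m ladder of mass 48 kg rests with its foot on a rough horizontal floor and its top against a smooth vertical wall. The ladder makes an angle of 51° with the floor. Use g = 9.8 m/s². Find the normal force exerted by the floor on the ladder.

N_floor ≈ 470 N

ΣF_y = 0: N_floor = 48×9.8 = 470.4 N.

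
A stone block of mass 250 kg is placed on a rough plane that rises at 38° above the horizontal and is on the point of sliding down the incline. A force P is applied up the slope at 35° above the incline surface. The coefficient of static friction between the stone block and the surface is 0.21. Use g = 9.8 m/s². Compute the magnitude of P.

On the verge of sliding down the incline, friction equals μN and acts up the slope.
Perpendicular: N + P sin 35° = W cos 38° = 1931 N.
Along incline: P cos 35° + μN = W sin 38° with W sin 38° = 1508 N.
Solving the pair for P and N: P = 1579 N, N = 1025 N (and f = μN = 215.3 N).

P ≈ 1580 N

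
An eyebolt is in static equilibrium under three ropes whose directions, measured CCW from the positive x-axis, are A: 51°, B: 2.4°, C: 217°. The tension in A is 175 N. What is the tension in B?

T_B ≈ 74.6 N

Resolve: ΣF_x = 175 cos 51° + T_B cos 2.4° + T_C cos 217° = 0.
        ΣF_y = 175 sin 51° + T_B sin 2.4° + T_C sin 217° = 0.
The known terms sum to (110.1, 136) N, so 0.9991 T_B − 0.7986 T_C = -110.1 and 0.0419 T_B − 0.6018 T_C = -136.
Solving simultaneously: T_B = 74.56 N, T_C = 231.2 N.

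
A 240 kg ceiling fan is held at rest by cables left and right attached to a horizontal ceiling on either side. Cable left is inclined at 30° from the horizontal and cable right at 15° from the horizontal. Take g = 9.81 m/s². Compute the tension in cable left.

T_left ≈ 3220 N

Weight W = 240 × 9.81 = 2354 N acts straight down.
Horizontal: T_left cos 30° = T_right cos 15°  →  T_right = 0.8966 T_left.
Vertical: T_left sin 30° + T_right sin 15° = 2354.
Substituting the horizontal relation into the vertical equation gives 0.7321 T_left = 2354, so T_left = 3216 N.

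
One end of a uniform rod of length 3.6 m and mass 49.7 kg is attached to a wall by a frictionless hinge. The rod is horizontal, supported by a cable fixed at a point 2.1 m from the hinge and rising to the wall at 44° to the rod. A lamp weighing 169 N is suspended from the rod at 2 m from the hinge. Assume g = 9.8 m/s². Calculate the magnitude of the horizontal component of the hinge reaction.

Take torques about the hinge: T sin 44° · 2.1 = 49.7×9.8×1.8 + 169×2 = 1214.7 N·m.
So T = 1214.7 / (0.6947 × 2.1) = 832.69 N.
ΣF_x = 0: H_x = T cos 44° = 598.98 N.

H_x ≈ 599 N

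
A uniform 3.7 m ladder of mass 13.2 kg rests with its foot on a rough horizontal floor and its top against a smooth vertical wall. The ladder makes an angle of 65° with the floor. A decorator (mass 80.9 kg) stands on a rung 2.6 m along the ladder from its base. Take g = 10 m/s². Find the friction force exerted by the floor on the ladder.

f ≈ 296 N

Torques about the foot: N_wall · 3.7 sin 65° = 13.2×10×1.85 cos 65° + 80.9×10×2.6 cos 65° → N_wall = 295.87 N.
ΣF_x = 0: f_floor = N_wall = 295.87 N.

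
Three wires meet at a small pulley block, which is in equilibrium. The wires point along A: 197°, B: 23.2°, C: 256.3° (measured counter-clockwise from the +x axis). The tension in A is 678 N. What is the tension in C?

Resolve: ΣF_x = 678 cos 197° + T_B cos 23.2° + T_C cos 256.3° = 0.
        ΣF_y = 678 sin 197° + T_B sin 23.2° + T_C sin 256.3° = 0.
The known terms sum to (-648.4, -198.2) N, so 0.9191 T_B − 0.2368 T_C = 648.4 and 0.3939 T_B − 0.9715 T_C = 198.2.
Solving simultaneously: T_B = 729 N, T_C = 91.57 N.

T_C ≈ 91.6 N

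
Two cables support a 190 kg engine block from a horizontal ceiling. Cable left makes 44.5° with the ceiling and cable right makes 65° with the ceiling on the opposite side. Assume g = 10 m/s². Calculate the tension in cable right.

T_right ≈ 1440 N

Weight W = 190 × 10 = 1900 N acts straight down.
Horizontal: T_left cos 44.5° = T_right cos 65°  →  T_left = 0.5925 T_right.
Vertical: T_left sin 44.5° + T_right sin 65° = 1900.
Substituting the horizontal relation into the vertical equation gives 1.322 T_right = 1900, so T_right = 1438 N.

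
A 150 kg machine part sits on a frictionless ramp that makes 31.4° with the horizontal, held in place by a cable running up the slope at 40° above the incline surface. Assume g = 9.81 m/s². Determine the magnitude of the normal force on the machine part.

N ≈ 613 N

Take axes along and perpendicular to the incline. Weight components: W sin 31.4° = 766.7 N down-slope, W cos 31.4° = 1256 N into the surface.
Along incline: T cos 40° = W sin 31.4° → T = 1001 N.
Perpendicular: N = W cos 31.4° − T sin 40° = 612.7 N.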